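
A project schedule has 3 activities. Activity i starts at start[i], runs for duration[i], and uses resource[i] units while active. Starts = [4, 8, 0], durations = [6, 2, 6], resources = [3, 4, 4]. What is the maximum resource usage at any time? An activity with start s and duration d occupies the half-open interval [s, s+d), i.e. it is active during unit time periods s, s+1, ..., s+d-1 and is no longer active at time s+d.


Each activity i is active on [start_i, start_i + duration_i).
Compute total resource usage per time slot:
  t=0: active resources = [4], total = 4
  t=1: active resources = [4], total = 4
  t=2: active resources = [4], total = 4
  t=3: active resources = [4], total = 4
  t=4: active resources = [3, 4], total = 7
  t=5: active resources = [3, 4], total = 7
  t=6: active resources = [3], total = 3
  t=7: active resources = [3], total = 3
  t=8: active resources = [3, 4], total = 7
  t=9: active resources = [3, 4], total = 7
Peak resource demand = 7

7


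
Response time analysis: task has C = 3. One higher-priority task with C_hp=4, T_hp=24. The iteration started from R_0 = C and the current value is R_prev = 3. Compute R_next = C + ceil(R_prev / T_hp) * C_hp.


R_next = C + ceil(R_prev / T_hp) * C_hp
ceil(3 / 24) = ceil(0.125) = 1
Interference = 1 * 4 = 4
R_next = 3 + 4 = 7

7


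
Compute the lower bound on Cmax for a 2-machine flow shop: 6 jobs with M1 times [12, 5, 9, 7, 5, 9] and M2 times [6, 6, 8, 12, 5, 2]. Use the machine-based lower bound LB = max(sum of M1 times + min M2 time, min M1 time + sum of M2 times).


LB1 = sum(M1 times) + min(M2 times) = 47 + 2 = 49
LB2 = min(M1 times) + sum(M2 times) = 5 + 39 = 44
Lower bound = max(LB1, LB2) = max(49, 44) = 49

49


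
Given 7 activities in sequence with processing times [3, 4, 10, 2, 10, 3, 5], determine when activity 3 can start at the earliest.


Activity 3 starts after activities 1 through 2 complete.
Predecessor durations: [3, 4]
ES = 3 + 4 = 7

7


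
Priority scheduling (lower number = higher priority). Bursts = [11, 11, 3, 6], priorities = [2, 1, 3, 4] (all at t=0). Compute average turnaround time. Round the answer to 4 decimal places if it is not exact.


Sort by priority (ascending = highest first):
Order: [(1, 11), (2, 11), (3, 3), (4, 6)]
Completion times:
  Priority 1, burst=11, C=11
  Priority 2, burst=11, C=22
  Priority 3, burst=3, C=25
  Priority 4, burst=6, C=31
Average turnaround = 89/4 = 22.25

22.25


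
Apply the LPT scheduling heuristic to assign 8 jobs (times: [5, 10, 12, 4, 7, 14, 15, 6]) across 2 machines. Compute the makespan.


Sort jobs in decreasing order (LPT): [15, 14, 12, 10, 7, 6, 5, 4]
Assign each job to the least loaded machine:
  Machine 1: jobs [15, 10, 7, 5], load = 37
  Machine 2: jobs [14, 12, 6, 4], load = 36
Makespan = max load = 37

37


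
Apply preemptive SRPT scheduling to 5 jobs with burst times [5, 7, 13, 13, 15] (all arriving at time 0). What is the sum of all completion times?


Since all jobs arrive at t=0, SRPT equals SPT ordering.
SPT order: [5, 7, 13, 13, 15]
Completion times:
  Job 1: p=5, C=5
  Job 2: p=7, C=12
  Job 3: p=13, C=25
  Job 4: p=13, C=38
  Job 5: p=15, C=53
Total completion time = 5 + 12 + 25 + 38 + 53 = 133

133


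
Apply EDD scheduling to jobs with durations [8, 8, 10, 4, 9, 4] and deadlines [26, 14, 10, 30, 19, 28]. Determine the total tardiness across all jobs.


Sort by due date (EDD order): [(10, 10), (8, 14), (9, 19), (8, 26), (4, 28), (4, 30)]
Compute completion times and tardiness:
  Job 1: p=10, d=10, C=10, tardiness=max(0,10-10)=0
  Job 2: p=8, d=14, C=18, tardiness=max(0,18-14)=4
  Job 3: p=9, d=19, C=27, tardiness=max(0,27-19)=8
  Job 4: p=8, d=26, C=35, tardiness=max(0,35-26)=9
  Job 5: p=4, d=28, C=39, tardiness=max(0,39-28)=11
  Job 6: p=4, d=30, C=43, tardiness=max(0,43-30)=13
Total tardiness = 45

45


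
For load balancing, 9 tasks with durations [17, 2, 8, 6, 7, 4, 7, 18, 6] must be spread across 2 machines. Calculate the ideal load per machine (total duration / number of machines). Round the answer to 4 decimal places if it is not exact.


Total processing time = 17 + 2 + 8 + 6 + 7 + 4 + 7 + 18 + 6 = 75
Number of machines = 2
Ideal balanced load = 75 / 2 = 37.5

37.5


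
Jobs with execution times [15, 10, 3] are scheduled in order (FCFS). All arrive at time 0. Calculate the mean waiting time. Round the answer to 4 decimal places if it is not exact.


FCFS order (as given): [15, 10, 3]
Waiting times:
  Job 1: wait = 0
  Job 2: wait = 15
  Job 3: wait = 25
Sum of waiting times = 40
Average waiting time = 40/3 = 13.3333

13.3333


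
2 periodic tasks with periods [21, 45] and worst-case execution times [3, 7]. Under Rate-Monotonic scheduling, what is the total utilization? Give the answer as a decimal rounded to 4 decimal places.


Compute individual utilizations (exact fractions):
  Task 1: C/T = 3/21 = 1/7 (approx. 0.1429)
  Task 2: C/T = 7/45 (approx. 0.1556)
Total utilization U = 1/7 + 7/45 = 94/315
Rounded to 4 decimal places: U = 0.2984
RM (Liu & Layland) bound for 2 tasks = 0.828427; compare with U = 94/315 (approx. 0.298413)
U <= bound, so schedulable by RM sufficient condition.

0.2984


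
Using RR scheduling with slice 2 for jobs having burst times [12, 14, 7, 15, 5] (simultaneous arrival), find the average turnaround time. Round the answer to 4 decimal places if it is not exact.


Time quantum = 2
Execution trace:
  J1 runs 2 units, time = 2
  J2 runs 2 units, time = 4
  J3 runs 2 units, time = 6
  J4 runs 2 units, time = 8
  J5 runs 2 units, time = 10
  J1 runs 2 units, time = 12
  J2 runs 2 units, time = 14
  J3 runs 2 units, time = 16
  J4 runs 2 units, time = 18
  J5 runs 2 units, time = 20
  J1 runs 2 units, time = 22
  J2 runs 2 units, time = 24
  J3 runs 2 units, time = 26
  J4 runs 2 units, time = 28
  J5 runs 1 units, time = 29
  J1 runs 2 units, time = 31
  J2 runs 2 units, time = 33
  J3 runs 1 units, time = 34
  J4 runs 2 units, time = 36
  J1 runs 2 units, time = 38
  J2 runs 2 units, time = 40
  J4 runs 2 units, time = 42
  J1 runs 2 units, time = 44
  J2 runs 2 units, time = 46
  J4 runs 2 units, time = 48
  J2 runs 2 units, time = 50
  J4 runs 2 units, time = 52
  J4 runs 1 units, time = 53
Finish times: [44, 50, 34, 53, 29]
Average turnaround = 210/5 = 42.0

42.0


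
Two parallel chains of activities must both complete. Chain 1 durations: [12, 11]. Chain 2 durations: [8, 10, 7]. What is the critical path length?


Path A total = 12 + 11 = 23
Path B total = 8 + 10 + 7 = 25
Critical path = longest path = max(23, 25) = 25

25


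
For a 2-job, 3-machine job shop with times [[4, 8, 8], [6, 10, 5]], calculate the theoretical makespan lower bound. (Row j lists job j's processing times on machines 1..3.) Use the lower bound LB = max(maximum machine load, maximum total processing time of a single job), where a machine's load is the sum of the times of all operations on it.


Machine loads:
  Machine 1: 4 + 6 = 10
  Machine 2: 8 + 10 = 18
  Machine 3: 8 + 5 = 13
Max machine load = 18
Job totals:
  Job 1: 20
  Job 2: 21
Max job total = 21
Lower bound = max(18, 21) = 21

21


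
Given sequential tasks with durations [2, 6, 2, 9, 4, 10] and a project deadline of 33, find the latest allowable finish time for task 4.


LF(activity 4) = deadline - sum of successor durations
Successors: activities 5 through 6 with durations [4, 10]
Sum of successor durations = 14
LF = 33 - 14 = 19

19


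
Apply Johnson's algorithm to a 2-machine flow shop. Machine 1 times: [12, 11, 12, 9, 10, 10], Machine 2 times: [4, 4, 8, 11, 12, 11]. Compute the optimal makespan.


Apply Johnson's rule:
  Group 1 (a <= b): [(4, 9, 11), (5, 10, 12), (6, 10, 11)]
  Group 2 (a > b): [(3, 12, 8), (1, 12, 4), (2, 11, 4)]
Optimal job order: [4, 5, 6, 3, 1, 2]
Schedule:
  Job 4: M1 done at 9, M2 done at 20
  Job 5: M1 done at 19, M2 done at 32
  Job 6: M1 done at 29, M2 done at 43
  Job 3: M1 done at 41, M2 done at 51
  Job 1: M1 done at 53, M2 done at 57
  Job 2: M1 done at 64, M2 done at 68
Makespan = 68

68


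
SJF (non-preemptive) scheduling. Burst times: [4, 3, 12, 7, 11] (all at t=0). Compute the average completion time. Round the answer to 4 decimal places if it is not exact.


SJF order (ascending): [3, 4, 7, 11, 12]
Completion times:
  Job 1: burst=3, C=3
  Job 2: burst=4, C=7
  Job 3: burst=7, C=14
  Job 4: burst=11, C=25
  Job 5: burst=12, C=37
Average completion = 86/5 = 17.2

17.2


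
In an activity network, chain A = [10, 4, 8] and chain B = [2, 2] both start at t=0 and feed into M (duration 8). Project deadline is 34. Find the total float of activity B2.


Forward pass: ES(B2) = sum of predecessors on chain B = 2
EF = ES + duration = 2 + 2 = 4
Backward pass: LF(M) = deadline = 34; LS(M) = 34 - 8 = 26
LF(B2) = LS(M) - sum(successors on chain B) = 26 - 0 = 26
LS = LF - duration = 26 - 2 = 24
Total float = LS - ES = 24 - 2 = 22

22


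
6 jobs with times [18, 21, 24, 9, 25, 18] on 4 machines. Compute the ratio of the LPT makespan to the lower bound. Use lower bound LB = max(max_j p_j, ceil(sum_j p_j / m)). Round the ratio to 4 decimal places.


LPT order: [25, 24, 21, 18, 18, 9]
Machine loads after assignment: [25, 24, 30, 36]
LPT makespan = 36
Lower bound = max(max_job, ceil(total/4)) = max(25, 29) = 29
Ratio = 36 / 29 = 1.2414

1.2414


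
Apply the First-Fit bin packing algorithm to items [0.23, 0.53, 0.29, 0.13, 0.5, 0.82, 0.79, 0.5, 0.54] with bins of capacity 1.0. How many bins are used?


Place items sequentially using First-Fit:
  Item 0.23 -> new Bin 1
  Item 0.53 -> Bin 1 (now 0.76)
  Item 0.29 -> new Bin 2
  Item 0.13 -> Bin 1 (now 0.89)
  Item 0.5 -> Bin 2 (now 0.79)
  Item 0.82 -> new Bin 3
  Item 0.79 -> new Bin 4
  Item 0.5 -> new Bin 5
  Item 0.54 -> new Bin 6
Total bins used = 6

6


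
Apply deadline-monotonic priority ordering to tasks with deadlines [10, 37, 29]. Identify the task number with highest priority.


Sort tasks by relative deadline (ascending):
  Task 1: deadline = 10
  Task 3: deadline = 29
  Task 2: deadline = 37
Priority order (highest first): [1, 3, 2]
Highest priority task = 1

1


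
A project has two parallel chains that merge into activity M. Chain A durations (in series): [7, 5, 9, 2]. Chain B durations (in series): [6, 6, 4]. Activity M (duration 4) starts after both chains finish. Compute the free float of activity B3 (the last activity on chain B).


ES(B3) = sum of predecessors on chain B = 12
EF(B3) = ES + duration = 12 + 4 = 16
Successor of B3 is M. ES(M) = max(sum(A), sum(B)) = max(23, 16) = 23
Free float = ES(successor) - EF(current) = 23 - 16 = 7

7


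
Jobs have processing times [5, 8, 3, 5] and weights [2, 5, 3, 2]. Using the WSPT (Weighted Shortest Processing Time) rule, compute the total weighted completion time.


Compute p/w ratios and sort ascending (WSPT): [(3, 3), (8, 5), (5, 2), (5, 2)]
Compute weighted completion times:
  Job (p=3,w=3): C=3, w*C=3*3=9
  Job (p=8,w=5): C=11, w*C=5*11=55
  Job (p=5,w=2): C=16, w*C=2*16=32
  Job (p=5,w=2): C=21, w*C=2*21=42
Total weighted completion time = 138

138


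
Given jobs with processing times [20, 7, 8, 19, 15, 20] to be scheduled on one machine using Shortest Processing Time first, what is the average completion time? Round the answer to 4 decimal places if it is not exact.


Sort jobs by processing time (SPT order): [7, 8, 15, 19, 20, 20]
Compute completion times sequentially:
  Job 1: processing = 7, completes at 7
  Job 2: processing = 8, completes at 15
  Job 3: processing = 15, completes at 30
  Job 4: processing = 19, completes at 49
  Job 5: processing = 20, completes at 69
  Job 6: processing = 20, completes at 89
Sum of completion times = 259
Average completion time = 259/6 = 43.1667

43.1667


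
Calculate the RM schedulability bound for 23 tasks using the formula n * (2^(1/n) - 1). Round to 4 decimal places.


Compute 2^(1/23) = 1.0305955448
Subtract 1: 1.0305955448 - 1 = 0.0305955448
Multiply by n: 23 * 0.0305955448 = 0.7036975304
Round to 4 dp: 0.7037

0.7037


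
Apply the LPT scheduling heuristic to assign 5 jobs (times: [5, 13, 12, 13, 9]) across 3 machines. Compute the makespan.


Sort jobs in decreasing order (LPT): [13, 13, 12, 9, 5]
Assign each job to the least loaded machine:
  Machine 1: jobs [13, 5], load = 18
  Machine 2: jobs [13], load = 13
  Machine 3: jobs [12, 9], load = 21
Makespan = max load = 21

21


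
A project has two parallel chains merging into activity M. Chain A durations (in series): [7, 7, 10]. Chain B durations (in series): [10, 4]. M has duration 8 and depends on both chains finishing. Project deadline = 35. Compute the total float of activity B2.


Forward pass: ES(B2) = sum of predecessors on chain B = 10
EF = ES + duration = 10 + 4 = 14
Backward pass: LF(M) = deadline = 35; LS(M) = 35 - 8 = 27
LF(B2) = LS(M) - sum(successors on chain B) = 27 - 0 = 27
LS = LF - duration = 27 - 4 = 23
Total float = LS - ES = 23 - 10 = 13

13


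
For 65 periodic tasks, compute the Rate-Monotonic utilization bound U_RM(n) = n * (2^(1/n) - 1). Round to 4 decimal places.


Compute 2^(1/65) = 1.0107208638
Subtract 1: 1.0107208638 - 1 = 0.0107208638
Multiply by n: 65 * 0.0107208638 = 0.6968561470
Round to 4 dp: 0.6969

0.6969


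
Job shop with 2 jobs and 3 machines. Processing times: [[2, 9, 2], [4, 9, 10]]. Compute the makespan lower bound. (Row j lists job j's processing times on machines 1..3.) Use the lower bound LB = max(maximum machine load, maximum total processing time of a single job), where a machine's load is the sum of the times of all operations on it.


Machine loads:
  Machine 1: 2 + 4 = 6
  Machine 2: 9 + 9 = 18
  Machine 3: 2 + 10 = 12
Max machine load = 18
Job totals:
  Job 1: 13
  Job 2: 23
Max job total = 23
Lower bound = max(18, 23) = 23

23


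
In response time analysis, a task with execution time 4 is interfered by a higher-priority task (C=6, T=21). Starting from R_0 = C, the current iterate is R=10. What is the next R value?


R_next = C + ceil(R_prev / T_hp) * C_hp
ceil(10 / 21) = ceil(0.4762) = 1
Interference = 1 * 6 = 6
R_next = 4 + 6 = 10
R_next = R_prev, so the iteration has converged (response time = 10).

10


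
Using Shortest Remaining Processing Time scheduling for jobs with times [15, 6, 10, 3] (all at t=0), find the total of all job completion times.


Since all jobs arrive at t=0, SRPT equals SPT ordering.
SPT order: [3, 6, 10, 15]
Completion times:
  Job 1: p=3, C=3
  Job 2: p=6, C=9
  Job 3: p=10, C=19
  Job 4: p=15, C=34
Total completion time = 3 + 9 + 19 + 34 = 65

65


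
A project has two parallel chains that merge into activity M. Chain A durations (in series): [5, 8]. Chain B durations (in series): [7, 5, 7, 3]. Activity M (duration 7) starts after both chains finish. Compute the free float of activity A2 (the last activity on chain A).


ES(A2) = sum of predecessors on chain A = 5
EF(A2) = ES + duration = 5 + 8 = 13
Successor of A2 is M. ES(M) = max(sum(A), sum(B)) = max(13, 22) = 22
Free float = ES(successor) - EF(current) = 22 - 13 = 9

9


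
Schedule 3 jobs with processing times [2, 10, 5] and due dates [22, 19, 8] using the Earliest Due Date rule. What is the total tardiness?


Sort by due date (EDD order): [(5, 8), (10, 19), (2, 22)]
Compute completion times and tardiness:
  Job 1: p=5, d=8, C=5, tardiness=max(0,5-8)=0
  Job 2: p=10, d=19, C=15, tardiness=max(0,15-19)=0
  Job 3: p=2, d=22, C=17, tardiness=max(0,17-22)=0
Total tardiness = 0

0


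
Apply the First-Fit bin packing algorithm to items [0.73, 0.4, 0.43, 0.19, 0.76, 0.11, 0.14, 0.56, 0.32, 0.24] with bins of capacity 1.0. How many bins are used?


Place items sequentially using First-Fit:
  Item 0.73 -> new Bin 1
  Item 0.4 -> new Bin 2
  Item 0.43 -> Bin 2 (now 0.83)
  Item 0.19 -> Bin 1 (now 0.92)
  Item 0.76 -> new Bin 3
  Item 0.11 -> Bin 2 (now 0.94)
  Item 0.14 -> Bin 3 (now 0.9)
  Item 0.56 -> new Bin 4
  Item 0.32 -> Bin 4 (now 0.88)
  Item 0.24 -> new Bin 5
Total bins used = 5

5


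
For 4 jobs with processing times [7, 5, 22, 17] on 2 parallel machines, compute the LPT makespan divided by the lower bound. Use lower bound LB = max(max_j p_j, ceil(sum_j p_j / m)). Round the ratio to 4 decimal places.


LPT order: [22, 17, 7, 5]
Machine loads after assignment: [27, 24]
LPT makespan = 27
Lower bound = max(max_job, ceil(total/2)) = max(22, 26) = 26
Ratio = 27 / 26 = 1.0385

1.0385


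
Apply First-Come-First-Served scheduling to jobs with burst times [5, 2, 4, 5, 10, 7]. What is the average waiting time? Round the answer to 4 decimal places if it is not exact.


FCFS order (as given): [5, 2, 4, 5, 10, 7]
Waiting times:
  Job 1: wait = 0
  Job 2: wait = 5
  Job 3: wait = 7
  Job 4: wait = 11
  Job 5: wait = 16
  Job 6: wait = 26
Sum of waiting times = 65
Average waiting time = 65/6 = 10.8333

10.8333


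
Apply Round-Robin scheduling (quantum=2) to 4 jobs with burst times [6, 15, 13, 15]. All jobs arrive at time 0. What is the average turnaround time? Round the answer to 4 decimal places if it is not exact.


Time quantum = 2
Execution trace:
  J1 runs 2 units, time = 2
  J2 runs 2 units, time = 4
  J3 runs 2 units, time = 6
  J4 runs 2 units, time = 8
  J1 runs 2 units, time = 10
  J2 runs 2 units, time = 12
  J3 runs 2 units, time = 14
  J4 runs 2 units, time = 16
  J1 runs 2 units, time = 18
  J2 runs 2 units, time = 20
  J3 runs 2 units, time = 22
  J4 runs 2 units, time = 24
  J2 runs 2 units, time = 26
  J3 runs 2 units, time = 28
  J4 runs 2 units, time = 30
  J2 runs 2 units, time = 32
  J3 runs 2 units, time = 34
  J4 runs 2 units, time = 36
  J2 runs 2 units, time = 38
  J3 runs 2 units, time = 40
  J4 runs 2 units, time = 42
  J2 runs 2 units, time = 44
  J3 runs 1 units, time = 45
  J4 runs 2 units, time = 47
  J2 runs 1 units, time = 48
  J4 runs 1 units, time = 49
Finish times: [18, 48, 45, 49]
Average turnaround = 160/4 = 40.0

40.0


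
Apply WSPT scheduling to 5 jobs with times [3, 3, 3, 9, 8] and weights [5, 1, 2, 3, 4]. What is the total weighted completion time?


Compute p/w ratios and sort ascending (WSPT): [(3, 5), (3, 2), (8, 4), (3, 1), (9, 3)]
Compute weighted completion times:
  Job (p=3,w=5): C=3, w*C=5*3=15
  Job (p=3,w=2): C=6, w*C=2*6=12
  Job (p=8,w=4): C=14, w*C=4*14=56
  Job (p=3,w=1): C=17, w*C=1*17=17
  Job (p=9,w=3): C=26, w*C=3*26=78
Total weighted completion time = 178

178


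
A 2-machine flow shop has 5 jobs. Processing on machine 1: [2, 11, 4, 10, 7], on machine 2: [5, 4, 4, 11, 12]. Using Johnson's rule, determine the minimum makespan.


Apply Johnson's rule:
  Group 1 (a <= b): [(1, 2, 5), (3, 4, 4), (5, 7, 12), (4, 10, 11)]
  Group 2 (a > b): [(2, 11, 4)]
Optimal job order: [1, 3, 5, 4, 2]
Schedule:
  Job 1: M1 done at 2, M2 done at 7
  Job 3: M1 done at 6, M2 done at 11
  Job 5: M1 done at 13, M2 done at 25
  Job 4: M1 done at 23, M2 done at 36
  Job 2: M1 done at 34, M2 done at 40
Makespan = 40

40


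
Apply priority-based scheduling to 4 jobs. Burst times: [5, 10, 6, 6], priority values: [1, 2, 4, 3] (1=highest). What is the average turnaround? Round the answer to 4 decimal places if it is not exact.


Sort by priority (ascending = highest first):
Order: [(1, 5), (2, 10), (3, 6), (4, 6)]
Completion times:
  Priority 1, burst=5, C=5
  Priority 2, burst=10, C=15
  Priority 3, burst=6, C=21
  Priority 4, burst=6, C=27
Average turnaround = 68/4 = 17.0

17.0


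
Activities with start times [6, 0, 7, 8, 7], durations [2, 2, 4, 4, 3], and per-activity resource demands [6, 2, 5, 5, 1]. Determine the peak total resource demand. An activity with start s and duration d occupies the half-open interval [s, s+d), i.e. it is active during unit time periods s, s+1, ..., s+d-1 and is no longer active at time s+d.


Each activity i is active on [start_i, start_i + duration_i).
Compute total resource usage per time slot:
  t=0: active resources = [2], total = 2
  t=1: active resources = [2], total = 2
  t=2: active resources = [], total = 0
  t=3: active resources = [], total = 0
  t=4: active resources = [], total = 0
  t=5: active resources = [], total = 0
  t=6: active resources = [6], total = 6
  t=7: active resources = [6, 5, 1], total = 12
  t=8: active resources = [5, 5, 1], total = 11
  t=9: active resources = [5, 5, 1], total = 11
  t=10: active resources = [5, 5], total = 10
  t=11: active resources = [5], total = 5
Peak resource demand = 12

12


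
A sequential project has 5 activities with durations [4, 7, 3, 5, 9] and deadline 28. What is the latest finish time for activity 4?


LF(activity 4) = deadline - sum of successor durations
Successors: activities 5 through 5 with durations [9]
Sum of successor durations = 9
LF = 28 - 9 = 19

19


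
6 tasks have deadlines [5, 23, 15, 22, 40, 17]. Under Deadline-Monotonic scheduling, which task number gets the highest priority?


Sort tasks by relative deadline (ascending):
  Task 1: deadline = 5
  Task 3: deadline = 15
  Task 6: deadline = 17
  Task 4: deadline = 22
  Task 2: deadline = 23
  Task 5: deadline = 40
Priority order (highest first): [1, 3, 6, 4, 2, 5]
Highest priority task = 1

1


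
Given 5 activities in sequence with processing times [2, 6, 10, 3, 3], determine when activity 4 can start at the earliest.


Activity 4 starts after activities 1 through 3 complete.
Predecessor durations: [2, 6, 10]
ES = 2 + 6 + 10 = 18

18


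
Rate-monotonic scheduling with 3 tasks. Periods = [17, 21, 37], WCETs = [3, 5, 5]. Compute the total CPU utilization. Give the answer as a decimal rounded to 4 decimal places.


Compute individual utilizations (exact fractions):
  Task 1: C/T = 3/17 (approx. 0.1765)
  Task 2: C/T = 5/21 (approx. 0.2381)
  Task 3: C/T = 5/37 (approx. 0.1351)
Total utilization U = 3/17 + 5/21 + 5/37 = 7261/13209
Rounded to 4 decimal places: U = 0.5497
RM (Liu & Layland) bound for 3 tasks = 0.779763; compare with U = 7261/13209 (approx. 0.549701)
U <= bound, so schedulable by RM sufficient condition.

0.5497


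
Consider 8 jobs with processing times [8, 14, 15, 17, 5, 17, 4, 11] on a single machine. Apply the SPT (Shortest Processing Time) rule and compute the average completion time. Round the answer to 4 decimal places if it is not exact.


Sort jobs by processing time (SPT order): [4, 5, 8, 11, 14, 15, 17, 17]
Compute completion times sequentially:
  Job 1: processing = 4, completes at 4
  Job 2: processing = 5, completes at 9
  Job 3: processing = 8, completes at 17
  Job 4: processing = 11, completes at 28
  Job 5: processing = 14, completes at 42
  Job 6: processing = 15, completes at 57
  Job 7: processing = 17, completes at 74
  Job 8: processing = 17, completes at 91
Sum of completion times = 322
Average completion time = 322/8 = 40.25

40.25


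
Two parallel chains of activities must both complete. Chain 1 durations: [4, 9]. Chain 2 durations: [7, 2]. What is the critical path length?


Path A total = 4 + 9 = 13
Path B total = 7 + 2 = 9
Critical path = longest path = max(13, 9) = 13

13


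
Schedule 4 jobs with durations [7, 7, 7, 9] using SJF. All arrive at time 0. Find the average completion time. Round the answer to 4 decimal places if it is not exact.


SJF order (ascending): [7, 7, 7, 9]
Completion times:
  Job 1: burst=7, C=7
  Job 2: burst=7, C=14
  Job 3: burst=7, C=21
  Job 4: burst=9, C=30
Average completion = 72/4 = 18.0

18.0


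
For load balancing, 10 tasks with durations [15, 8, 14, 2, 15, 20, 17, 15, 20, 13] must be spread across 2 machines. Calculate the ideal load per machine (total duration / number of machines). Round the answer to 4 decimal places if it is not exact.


Total processing time = 15 + 8 + 14 + 2 + 15 + 20 + 17 + 15 + 20 + 13 = 139
Number of machines = 2
Ideal balanced load = 139 / 2 = 69.5

69.5


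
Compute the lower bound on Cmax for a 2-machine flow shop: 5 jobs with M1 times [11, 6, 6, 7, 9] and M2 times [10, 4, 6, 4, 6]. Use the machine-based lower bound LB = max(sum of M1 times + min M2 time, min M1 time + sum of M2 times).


LB1 = sum(M1 times) + min(M2 times) = 39 + 4 = 43
LB2 = min(M1 times) + sum(M2 times) = 6 + 30 = 36
Lower bound = max(LB1, LB2) = max(43, 36) = 43

43


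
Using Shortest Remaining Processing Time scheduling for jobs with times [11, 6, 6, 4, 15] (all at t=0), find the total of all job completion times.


Since all jobs arrive at t=0, SRPT equals SPT ordering.
SPT order: [4, 6, 6, 11, 15]
Completion times:
  Job 1: p=4, C=4
  Job 2: p=6, C=10
  Job 3: p=6, C=16
  Job 4: p=11, C=27
  Job 5: p=15, C=42
Total completion time = 4 + 10 + 16 + 27 + 42 = 99

99


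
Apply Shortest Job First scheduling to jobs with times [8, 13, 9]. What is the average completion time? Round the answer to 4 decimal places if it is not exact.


SJF order (ascending): [8, 9, 13]
Completion times:
  Job 1: burst=8, C=8
  Job 2: burst=9, C=17
  Job 3: burst=13, C=30
Average completion = 55/3 = 18.3333

18.3333


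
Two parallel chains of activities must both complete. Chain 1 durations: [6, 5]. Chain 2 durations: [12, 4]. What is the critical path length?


Path A total = 6 + 5 = 11
Path B total = 12 + 4 = 16
Critical path = longest path = max(11, 16) = 16

16


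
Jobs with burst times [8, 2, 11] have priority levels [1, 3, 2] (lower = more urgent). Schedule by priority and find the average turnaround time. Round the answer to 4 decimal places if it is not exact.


Sort by priority (ascending = highest first):
Order: [(1, 8), (2, 11), (3, 2)]
Completion times:
  Priority 1, burst=8, C=8
  Priority 2, burst=11, C=19
  Priority 3, burst=2, C=21
Average turnaround = 48/3 = 16.0

16.0


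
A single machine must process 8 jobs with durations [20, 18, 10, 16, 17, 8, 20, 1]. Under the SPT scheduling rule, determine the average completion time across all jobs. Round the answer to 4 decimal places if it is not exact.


Sort jobs by processing time (SPT order): [1, 8, 10, 16, 17, 18, 20, 20]
Compute completion times sequentially:
  Job 1: processing = 1, completes at 1
  Job 2: processing = 8, completes at 9
  Job 3: processing = 10, completes at 19
  Job 4: processing = 16, completes at 35
  Job 5: processing = 17, completes at 52
  Job 6: processing = 18, completes at 70
  Job 7: processing = 20, completes at 90
  Job 8: processing = 20, completes at 110
Sum of completion times = 386
Average completion time = 386/8 = 48.25

48.25


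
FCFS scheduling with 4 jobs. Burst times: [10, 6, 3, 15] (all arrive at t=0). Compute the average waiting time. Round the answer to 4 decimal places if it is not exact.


FCFS order (as given): [10, 6, 3, 15]
Waiting times:
  Job 1: wait = 0
  Job 2: wait = 10
  Job 3: wait = 16
  Job 4: wait = 19
Sum of waiting times = 45
Average waiting time = 45/4 = 11.25

11.25


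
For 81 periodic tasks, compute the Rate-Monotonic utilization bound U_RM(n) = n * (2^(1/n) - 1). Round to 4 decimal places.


Compute 2^(1/81) = 1.0085940916
Subtract 1: 1.0085940916 - 1 = 0.0085940916
Multiply by n: 81 * 0.0085940916 = 0.6961214196
Round to 4 dp: 0.6961

0.6961


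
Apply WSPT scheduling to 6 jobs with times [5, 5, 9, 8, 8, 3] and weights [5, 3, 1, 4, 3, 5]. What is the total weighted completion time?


Compute p/w ratios and sort ascending (WSPT): [(3, 5), (5, 5), (5, 3), (8, 4), (8, 3), (9, 1)]
Compute weighted completion times:
  Job (p=3,w=5): C=3, w*C=5*3=15
  Job (p=5,w=5): C=8, w*C=5*8=40
  Job (p=5,w=3): C=13, w*C=3*13=39
  Job (p=8,w=4): C=21, w*C=4*21=84
  Job (p=8,w=3): C=29, w*C=3*29=87
  Job (p=9,w=1): C=38, w*C=1*38=38
Total weighted completion time = 303

303


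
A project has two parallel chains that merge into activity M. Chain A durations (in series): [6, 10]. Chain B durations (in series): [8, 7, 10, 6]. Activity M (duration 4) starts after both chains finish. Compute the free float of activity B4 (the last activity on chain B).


ES(B4) = sum of predecessors on chain B = 25
EF(B4) = ES + duration = 25 + 6 = 31
Successor of B4 is M. ES(M) = max(sum(A), sum(B)) = max(16, 31) = 31
Free float = ES(successor) - EF(current) = 31 - 31 = 0

0


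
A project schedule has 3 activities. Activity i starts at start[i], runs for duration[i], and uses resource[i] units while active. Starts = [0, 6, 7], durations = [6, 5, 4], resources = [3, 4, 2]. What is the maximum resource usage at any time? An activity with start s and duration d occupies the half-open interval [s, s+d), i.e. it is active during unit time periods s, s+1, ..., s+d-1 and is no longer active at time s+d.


Each activity i is active on [start_i, start_i + duration_i).
Compute total resource usage per time slot:
  t=0: active resources = [3], total = 3
  t=1: active resources = [3], total = 3
  t=2: active resources = [3], total = 3
  t=3: active resources = [3], total = 3
  t=4: active resources = [3], total = 3
  t=5: active resources = [3], total = 3
  t=6: active resources = [4], total = 4
  t=7: active resources = [4, 2], total = 6
  t=8: active resources = [4, 2], total = 6
  t=9: active resources = [4, 2], total = 6
  t=10: active resources = [4, 2], total = 6
Peak resource demand = 6

6


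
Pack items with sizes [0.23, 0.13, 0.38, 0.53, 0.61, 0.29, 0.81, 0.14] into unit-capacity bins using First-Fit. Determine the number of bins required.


Place items sequentially using First-Fit:
  Item 0.23 -> new Bin 1
  Item 0.13 -> Bin 1 (now 0.36)
  Item 0.38 -> Bin 1 (now 0.74)
  Item 0.53 -> new Bin 2
  Item 0.61 -> new Bin 3
  Item 0.29 -> Bin 2 (now 0.82)
  Item 0.81 -> new Bin 4
  Item 0.14 -> Bin 1 (now 0.88)
Total bins used = 4

4


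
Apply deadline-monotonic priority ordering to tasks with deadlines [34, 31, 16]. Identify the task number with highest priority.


Sort tasks by relative deadline (ascending):
  Task 3: deadline = 16
  Task 2: deadline = 31
  Task 1: deadline = 34
Priority order (highest first): [3, 2, 1]
Highest priority task = 3

3


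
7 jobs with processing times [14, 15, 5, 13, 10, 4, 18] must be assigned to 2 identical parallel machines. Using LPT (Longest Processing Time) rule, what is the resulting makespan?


Sort jobs in decreasing order (LPT): [18, 15, 14, 13, 10, 5, 4]
Assign each job to the least loaded machine:
  Machine 1: jobs [18, 13, 5, 4], load = 40
  Machine 2: jobs [15, 14, 10], load = 39
Makespan = max load = 40

40


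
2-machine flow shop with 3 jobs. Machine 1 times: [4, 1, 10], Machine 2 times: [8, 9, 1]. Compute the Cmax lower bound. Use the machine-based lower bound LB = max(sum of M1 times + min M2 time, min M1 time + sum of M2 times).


LB1 = sum(M1 times) + min(M2 times) = 15 + 1 = 16
LB2 = min(M1 times) + sum(M2 times) = 1 + 18 = 19
Lower bound = max(LB1, LB2) = max(16, 19) = 19

19


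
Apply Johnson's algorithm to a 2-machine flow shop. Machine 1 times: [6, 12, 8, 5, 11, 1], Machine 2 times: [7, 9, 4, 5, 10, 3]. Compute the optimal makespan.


Apply Johnson's rule:
  Group 1 (a <= b): [(6, 1, 3), (4, 5, 5), (1, 6, 7)]
  Group 2 (a > b): [(5, 11, 10), (2, 12, 9), (3, 8, 4)]
Optimal job order: [6, 4, 1, 5, 2, 3]
Schedule:
  Job 6: M1 done at 1, M2 done at 4
  Job 4: M1 done at 6, M2 done at 11
  Job 1: M1 done at 12, M2 done at 19
  Job 5: M1 done at 23, M2 done at 33
  Job 2: M1 done at 35, M2 done at 44
  Job 3: M1 done at 43, M2 done at 48
Makespan = 48

48


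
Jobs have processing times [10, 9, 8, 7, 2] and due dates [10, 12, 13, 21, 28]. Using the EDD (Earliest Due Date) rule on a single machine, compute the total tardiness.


Sort by due date (EDD order): [(10, 10), (9, 12), (8, 13), (7, 21), (2, 28)]
Compute completion times and tardiness:
  Job 1: p=10, d=10, C=10, tardiness=max(0,10-10)=0
  Job 2: p=9, d=12, C=19, tardiness=max(0,19-12)=7
  Job 3: p=8, d=13, C=27, tardiness=max(0,27-13)=14
  Job 4: p=7, d=21, C=34, tardiness=max(0,34-21)=13
  Job 5: p=2, d=28, C=36, tardiness=max(0,36-28)=8
Total tardiness = 42

42


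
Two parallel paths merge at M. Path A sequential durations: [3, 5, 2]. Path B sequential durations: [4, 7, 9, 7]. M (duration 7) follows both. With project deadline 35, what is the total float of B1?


Forward pass: ES(B1) = sum of predecessors on chain B = 0
EF = ES + duration = 0 + 4 = 4
Backward pass: LF(M) = deadline = 35; LS(M) = 35 - 7 = 28
LF(B1) = LS(M) - sum(successors on chain B) = 28 - 23 = 5
LS = LF - duration = 5 - 4 = 1
Total float = LS - ES = 1 - 0 = 1

1


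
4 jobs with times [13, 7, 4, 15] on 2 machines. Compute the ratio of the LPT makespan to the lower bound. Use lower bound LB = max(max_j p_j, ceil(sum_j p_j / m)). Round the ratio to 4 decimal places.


LPT order: [15, 13, 7, 4]
Machine loads after assignment: [19, 20]
LPT makespan = 20
Lower bound = max(max_job, ceil(total/2)) = max(15, 20) = 20
Ratio = 20 / 20 = 1.0

1.0


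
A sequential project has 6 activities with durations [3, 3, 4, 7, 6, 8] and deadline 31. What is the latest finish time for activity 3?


LF(activity 3) = deadline - sum of successor durations
Successors: activities 4 through 6 with durations [7, 6, 8]
Sum of successor durations = 21
LF = 31 - 21 = 10

10


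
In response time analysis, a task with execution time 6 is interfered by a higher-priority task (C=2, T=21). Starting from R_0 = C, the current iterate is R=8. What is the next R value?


R_next = C + ceil(R_prev / T_hp) * C_hp
ceil(8 / 21) = ceil(0.381) = 1
Interference = 1 * 2 = 2
R_next = 6 + 2 = 8
R_next = R_prev, so the iteration has converged (response time = 8).

8


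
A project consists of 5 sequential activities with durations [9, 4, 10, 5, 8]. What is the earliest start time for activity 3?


Activity 3 starts after activities 1 through 2 complete.
Predecessor durations: [9, 4]
ES = 9 + 4 = 13

13


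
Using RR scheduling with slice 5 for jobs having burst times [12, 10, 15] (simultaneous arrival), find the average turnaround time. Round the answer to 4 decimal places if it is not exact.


Time quantum = 5
Execution trace:
  J1 runs 5 units, time = 5
  J2 runs 5 units, time = 10
  J3 runs 5 units, time = 15
  J1 runs 5 units, time = 20
  J2 runs 5 units, time = 25
  J3 runs 5 units, time = 30
  J1 runs 2 units, time = 32
  J3 runs 5 units, time = 37
Finish times: [32, 25, 37]
Average turnaround = 94/3 = 31.3333

31.3333


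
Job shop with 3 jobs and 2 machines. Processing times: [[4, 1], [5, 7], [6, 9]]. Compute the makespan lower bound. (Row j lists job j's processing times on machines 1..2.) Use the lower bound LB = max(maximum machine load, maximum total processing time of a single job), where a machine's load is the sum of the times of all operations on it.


Machine loads:
  Machine 1: 4 + 5 + 6 = 15
  Machine 2: 1 + 7 + 9 = 17
Max machine load = 17
Job totals:
  Job 1: 5
  Job 2: 12
  Job 3: 15
Max job total = 15
Lower bound = max(17, 15) = 17

17


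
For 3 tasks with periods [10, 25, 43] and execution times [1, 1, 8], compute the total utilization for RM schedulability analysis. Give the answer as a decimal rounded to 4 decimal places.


Compute individual utilizations (exact fractions):
  Task 1: C/T = 1/10 (approx. 0.1)
  Task 2: C/T = 1/25 (approx. 0.04)
  Task 3: C/T = 8/43 (approx. 0.186)
Total utilization U = 1/10 + 1/25 + 8/43 = 701/2150
Rounded to 4 decimal places: U = 0.3260
RM (Liu & Layland) bound for 3 tasks = 0.779763; compare with U = 701/2150 (approx. 0.326047)
U <= bound, so schedulable by RM sufficient condition.

0.3260


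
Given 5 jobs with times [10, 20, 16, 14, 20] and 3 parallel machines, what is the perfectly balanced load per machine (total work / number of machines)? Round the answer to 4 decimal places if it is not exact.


Total processing time = 10 + 20 + 16 + 14 + 20 = 80
Number of machines = 3
Ideal balanced load = 80 / 3 = 26.6667

26.6667


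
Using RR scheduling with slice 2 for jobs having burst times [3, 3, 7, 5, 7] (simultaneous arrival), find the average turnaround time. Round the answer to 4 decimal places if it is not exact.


Time quantum = 2
Execution trace:
  J1 runs 2 units, time = 2
  J2 runs 2 units, time = 4
  J3 runs 2 units, time = 6
  J4 runs 2 units, time = 8
  J5 runs 2 units, time = 10
  J1 runs 1 units, time = 11
  J2 runs 1 units, time = 12
  J3 runs 2 units, time = 14
  J4 runs 2 units, time = 16
  J5 runs 2 units, time = 18
  J3 runs 2 units, time = 20
  J4 runs 1 units, time = 21
  J5 runs 2 units, time = 23
  J3 runs 1 units, time = 24
  J5 runs 1 units, time = 25
Finish times: [11, 12, 24, 21, 25]
Average turnaround = 93/5 = 18.6

18.6


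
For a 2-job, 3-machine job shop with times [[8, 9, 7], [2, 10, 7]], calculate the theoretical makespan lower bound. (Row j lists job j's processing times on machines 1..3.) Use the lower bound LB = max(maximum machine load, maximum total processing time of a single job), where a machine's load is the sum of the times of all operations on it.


Machine loads:
  Machine 1: 8 + 2 = 10
  Machine 2: 9 + 10 = 19
  Machine 3: 7 + 7 = 14
Max machine load = 19
Job totals:
  Job 1: 24
  Job 2: 19
Max job total = 24
Lower bound = max(19, 24) = 24

24


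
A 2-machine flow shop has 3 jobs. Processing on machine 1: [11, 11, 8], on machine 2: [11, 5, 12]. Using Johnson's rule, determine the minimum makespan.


Apply Johnson's rule:
  Group 1 (a <= b): [(3, 8, 12), (1, 11, 11)]
  Group 2 (a > b): [(2, 11, 5)]
Optimal job order: [3, 1, 2]
Schedule:
  Job 3: M1 done at 8, M2 done at 20
  Job 1: M1 done at 19, M2 done at 31
  Job 2: M1 done at 30, M2 done at 36
Makespan = 36

36


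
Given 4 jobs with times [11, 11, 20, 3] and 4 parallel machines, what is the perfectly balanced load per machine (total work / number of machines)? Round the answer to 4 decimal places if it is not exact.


Total processing time = 11 + 11 + 20 + 3 = 45
Number of machines = 4
Ideal balanced load = 45 / 4 = 11.25

11.25


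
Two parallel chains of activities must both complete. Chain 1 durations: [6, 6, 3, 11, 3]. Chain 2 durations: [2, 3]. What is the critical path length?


Path A total = 6 + 6 + 3 + 11 + 3 = 29
Path B total = 2 + 3 = 5
Critical path = longest path = max(29, 5) = 29

29


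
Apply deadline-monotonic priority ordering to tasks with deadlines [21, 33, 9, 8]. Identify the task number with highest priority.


Sort tasks by relative deadline (ascending):
  Task 4: deadline = 8
  Task 3: deadline = 9
  Task 1: deadline = 21
  Task 2: deadline = 33
Priority order (highest first): [4, 3, 1, 2]
Highest priority task = 4

4


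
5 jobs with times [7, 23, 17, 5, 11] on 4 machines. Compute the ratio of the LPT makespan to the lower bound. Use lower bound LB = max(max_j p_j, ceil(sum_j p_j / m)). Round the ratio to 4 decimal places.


LPT order: [23, 17, 11, 7, 5]
Machine loads after assignment: [23, 17, 11, 12]
LPT makespan = 23
Lower bound = max(max_job, ceil(total/4)) = max(23, 16) = 23
Ratio = 23 / 23 = 1.0

1.0


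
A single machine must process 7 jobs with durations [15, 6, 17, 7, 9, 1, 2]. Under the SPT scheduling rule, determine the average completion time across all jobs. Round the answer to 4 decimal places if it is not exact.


Sort jobs by processing time (SPT order): [1, 2, 6, 7, 9, 15, 17]
Compute completion times sequentially:
  Job 1: processing = 1, completes at 1
  Job 2: processing = 2, completes at 3
  Job 3: processing = 6, completes at 9
  Job 4: processing = 7, completes at 16
  Job 5: processing = 9, completes at 25
  Job 6: processing = 15, completes at 40
  Job 7: processing = 17, completes at 57
Sum of completion times = 151
Average completion time = 151/7 = 21.5714

21.5714


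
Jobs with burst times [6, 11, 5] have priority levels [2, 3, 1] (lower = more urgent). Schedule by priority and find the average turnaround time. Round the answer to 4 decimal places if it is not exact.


Sort by priority (ascending = highest first):
Order: [(1, 5), (2, 6), (3, 11)]
Completion times:
  Priority 1, burst=5, C=5
  Priority 2, burst=6, C=11
  Priority 3, burst=11, C=22
Average turnaround = 38/3 = 12.6667

12.6667


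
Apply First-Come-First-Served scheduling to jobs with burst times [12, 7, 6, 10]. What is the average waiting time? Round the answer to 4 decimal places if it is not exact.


FCFS order (as given): [12, 7, 6, 10]
Waiting times:
  Job 1: wait = 0
  Job 2: wait = 12
  Job 3: wait = 19
  Job 4: wait = 25
Sum of waiting times = 56
Average waiting time = 56/4 = 14.0

14.0
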